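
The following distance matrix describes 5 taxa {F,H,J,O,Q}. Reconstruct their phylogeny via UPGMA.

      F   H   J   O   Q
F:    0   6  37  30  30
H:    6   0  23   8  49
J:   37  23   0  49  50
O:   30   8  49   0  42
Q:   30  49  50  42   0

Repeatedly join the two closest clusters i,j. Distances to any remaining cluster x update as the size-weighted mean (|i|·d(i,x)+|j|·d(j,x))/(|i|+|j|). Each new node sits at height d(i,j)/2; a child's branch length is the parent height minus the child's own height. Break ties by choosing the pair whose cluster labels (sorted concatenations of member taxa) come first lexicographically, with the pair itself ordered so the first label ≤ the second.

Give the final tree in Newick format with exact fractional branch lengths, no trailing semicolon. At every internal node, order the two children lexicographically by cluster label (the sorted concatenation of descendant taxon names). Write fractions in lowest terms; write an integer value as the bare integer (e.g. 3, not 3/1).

((((F:3,H:3):13/2,O:19/2):26/3,J:109/6):77/24,Q:171/8)

1. join F+H (d=6) ⇒ FH; edges |F|=3, |H|=3
  updated: d(FH,J)=30, d(FH,O)=19, d(FH,Q)=79/2
2. join FH+O (d=19) ⇒ FHO; edges |FH|=13/2, |O|=19/2
  updated: d(FHO,J)=109/3, d(FHO,Q)=121/3
3. join FHO+J (d=109/3) ⇒ FHJO; edges |FHO|=26/3, |J|=109/6
  updated: d(FHJO,Q)=171/4
4. join FHJO+Q (d=171/4) ⇒ FHJOQ; edges |FHJO|=77/24, |Q|=171/8
final tree: ((((F:3,H:3):13/2,O:19/2):26/3,J:109/6):77/24,Q:171/8)
total length: 881/12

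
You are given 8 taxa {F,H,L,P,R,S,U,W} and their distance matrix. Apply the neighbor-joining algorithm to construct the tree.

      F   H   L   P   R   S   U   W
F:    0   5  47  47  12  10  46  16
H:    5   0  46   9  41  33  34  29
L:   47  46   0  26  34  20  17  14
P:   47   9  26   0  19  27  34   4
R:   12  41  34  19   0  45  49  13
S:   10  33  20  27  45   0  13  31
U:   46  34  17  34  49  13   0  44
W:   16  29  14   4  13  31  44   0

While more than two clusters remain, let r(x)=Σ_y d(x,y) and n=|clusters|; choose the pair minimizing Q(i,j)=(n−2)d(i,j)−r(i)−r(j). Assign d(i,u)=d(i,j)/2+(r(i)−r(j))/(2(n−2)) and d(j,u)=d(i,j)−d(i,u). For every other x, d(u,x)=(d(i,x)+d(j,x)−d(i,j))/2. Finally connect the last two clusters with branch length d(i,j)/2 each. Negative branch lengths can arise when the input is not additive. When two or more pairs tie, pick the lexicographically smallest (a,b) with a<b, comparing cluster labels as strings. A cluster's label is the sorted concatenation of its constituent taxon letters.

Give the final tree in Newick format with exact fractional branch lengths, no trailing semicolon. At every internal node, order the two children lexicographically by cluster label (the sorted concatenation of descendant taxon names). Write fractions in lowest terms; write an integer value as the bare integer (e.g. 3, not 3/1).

iteration 1: select F,H (d=5, Q=-350); attach at lengths (4/3, 11/3); label the merged cluster FH
  updated: d(FH,L)=44, d(FH,P)=51/2, d(FH,R)=24, d(FH,S)=19, d(FH,U)=75/2, d(FH,W)=20
iteration 2: select S,U (d=13, Q=-569/2); attach at lengths (51/20, 209/20); label the merged cluster SU
  updated: d(FH,SU)=87/4, d(L,SU)=12, d(P,SU)=24, d(R,SU)=81/2, d(SU,W)=31
iteration 3: select L,SU (d=12, Q=-845/4); attach at lengths (195/32, 189/32); label the merged cluster LSU
  updated: d(FH,LSU)=215/8, d(LSU,P)=19, d(LSU,R)=125/4, d(LSU,W)=33/2
iteration 4: select FH,R (d=24, Q=-893/8); attach at lengths (649/48, 503/48); label the merged cluster FHR
  updated: d(FHR,LSU)=273/16, d(FHR,P)=41/4, d(FHR,W)=9/2
iteration 5: select FHR,LSU (d=273/16, Q=-201/4); attach at lengths (107/32, 439/32); label the merged cluster FHLRSU
  updated: d(FHLRSU,P)=195/32, d(FHLRSU,W)=63/32
iteration 6: select FHLRSU,P (d=195/32, Q=-193/16); attach at lengths (65/32, 65/16); label the merged cluster FHLPRSU
  updated: d(FHLPRSU,W)=-1/16
iteration 7: select FHLPRSU,W (d=-1/16); attach at lengths (-1/32, -1/32); label the merged cluster FHLPRSUW
final tree: (((((F:4/3,H:11/3):649/48,R:503/48):107/32,(L:195/32,(S:51/20,U:209/20):189/32):439/32):65/32,P:65/16):-1/32,W:-1/32)
total length: 2467/32

(((((F:4/3,H:11/3):649/48,R:503/48):107/32,(L:195/32,(S:51/20,U:209/20):189/32):439/32):65/32,P:65/16):-1/32,W:-1/32)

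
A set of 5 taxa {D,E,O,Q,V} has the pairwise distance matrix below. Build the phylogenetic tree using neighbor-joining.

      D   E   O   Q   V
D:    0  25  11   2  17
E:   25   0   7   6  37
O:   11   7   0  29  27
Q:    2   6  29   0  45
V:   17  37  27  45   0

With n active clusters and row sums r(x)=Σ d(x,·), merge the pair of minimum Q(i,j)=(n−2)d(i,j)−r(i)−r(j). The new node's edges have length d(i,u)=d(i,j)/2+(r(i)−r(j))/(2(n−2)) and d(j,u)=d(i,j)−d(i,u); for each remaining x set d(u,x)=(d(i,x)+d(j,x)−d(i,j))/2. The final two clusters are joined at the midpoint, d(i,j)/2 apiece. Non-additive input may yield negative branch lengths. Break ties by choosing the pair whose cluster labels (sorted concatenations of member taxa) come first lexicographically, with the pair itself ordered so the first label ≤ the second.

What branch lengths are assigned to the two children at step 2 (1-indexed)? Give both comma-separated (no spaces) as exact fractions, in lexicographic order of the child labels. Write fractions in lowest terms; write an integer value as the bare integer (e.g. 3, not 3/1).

1. join E+Q (d=6, Q=-139) ⇒ EQ; edges |E|=11/6, |Q|=25/6
  updated: d(D,EQ)=21/2, d(EQ,O)=15, d(EQ,V)=38
2. join D+V (d=17, Q=-173/2) ⇒ DV; edges |D|=-19/8, |V|=155/8
  updated: d(DV,EQ)=63/4, d(DV,O)=21/2
3. join DV+EQ (d=63/4, Q=-165/4) ⇒ DEQV; edges |DV|=45/8, |EQ|=81/8
  updated: d(DEQV,O)=39/8
4. join DEQV+O (d=39/8) ⇒ DEOQV; edges |DEQV|=39/16, |O|=39/16
final tree: (((D:-19/8,V:155/8):45/8,(E:11/6,Q:25/6):81/8):39/16,O:39/16)
total length: 349/8

-19/8,155/8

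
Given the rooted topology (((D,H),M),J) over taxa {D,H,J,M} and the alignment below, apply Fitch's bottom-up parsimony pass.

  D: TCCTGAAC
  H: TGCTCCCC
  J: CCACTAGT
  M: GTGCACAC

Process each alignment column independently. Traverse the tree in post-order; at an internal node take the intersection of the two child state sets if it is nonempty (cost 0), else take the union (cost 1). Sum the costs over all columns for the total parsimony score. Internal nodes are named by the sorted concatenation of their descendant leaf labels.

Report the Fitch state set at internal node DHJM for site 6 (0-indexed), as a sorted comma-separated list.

DH@0: {T} ∩ {T} = {T} (intersection, +0)
DHM@0: {T} ∪ {G} = {G,T} (union, +1)
DHJM@0: {G,T} ∪ {C} = {C,G,T} (union, +1)
DH@1: {C} ∪ {G} = {C,G} (union, +1)
DHM@1: {C,G} ∪ {T} = {C,G,T} (union, +1)
DHJM@1: {C,G,T} ∩ {C} = {C} (intersection, +0)
DH@2: {C} ∩ {C} = {C} (intersection, +0)
DHM@2: {C} ∪ {G} = {C,G} (union, +1)
DHJM@2: {C,G} ∪ {A} = {A,C,G} (union, +1)
DH@3: {T} ∩ {T} = {T} (intersection, +0)
DHM@3: {T} ∪ {C} = {C,T} (union, +1)
DHJM@3: {C,T} ∩ {C} = {C} (intersection, +0)
DH@4: {G} ∪ {C} = {C,G} (union, +1)
DHM@4: {C,G} ∪ {A} = {A,C,G} (union, +1)
DHJM@4: {A,C,G} ∪ {T} = {A,C,G,T} (union, +1)
DH@5: {A} ∪ {C} = {A,C} (union, +1)
DHM@5: {A,C} ∩ {C} = {C} (intersection, +0)
DHJM@5: {C} ∪ {A} = {A,C} (union, +1)
DH@6: {A} ∪ {C} = {A,C} (union, +1)
DHM@6: {A,C} ∩ {A} = {A} (intersection, +0)
DHJM@6: {A} ∪ {G} = {A,G} (union, +1)
DH@7: {C} ∩ {C} = {C} (intersection, +0)
DHM@7: {C} ∩ {C} = {C} (intersection, +0)
DHJM@7: {C} ∪ {T} = {C,T} (union, +1)
per-site changes: [2, 2, 2, 1, 3, 2, 2, 1]; total = 15

A,G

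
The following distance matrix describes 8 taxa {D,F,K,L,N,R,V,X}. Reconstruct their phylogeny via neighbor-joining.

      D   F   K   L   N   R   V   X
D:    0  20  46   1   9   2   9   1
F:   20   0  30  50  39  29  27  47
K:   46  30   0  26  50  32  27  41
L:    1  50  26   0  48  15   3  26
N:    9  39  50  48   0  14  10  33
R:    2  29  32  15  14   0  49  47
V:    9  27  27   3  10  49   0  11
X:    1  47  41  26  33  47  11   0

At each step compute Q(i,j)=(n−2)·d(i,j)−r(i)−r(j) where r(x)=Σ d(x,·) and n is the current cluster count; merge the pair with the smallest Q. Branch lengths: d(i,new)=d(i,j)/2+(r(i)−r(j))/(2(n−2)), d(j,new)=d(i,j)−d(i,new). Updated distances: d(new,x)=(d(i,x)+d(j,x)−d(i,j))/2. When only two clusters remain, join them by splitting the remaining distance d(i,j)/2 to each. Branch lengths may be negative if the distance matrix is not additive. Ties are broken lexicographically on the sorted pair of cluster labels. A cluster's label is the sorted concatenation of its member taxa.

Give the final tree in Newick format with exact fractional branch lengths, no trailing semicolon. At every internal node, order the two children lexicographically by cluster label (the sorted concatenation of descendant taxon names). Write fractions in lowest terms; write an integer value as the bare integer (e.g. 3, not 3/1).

((((D:-187/24,X:211/24):79/16,((F:85/6,K:95/6):131/16,(N:71/10,R:69/10):117/16):103/16):77/16,L:4):-1/2,V:-1/2)

1. join F+K (d=30, Q=-314) ⇒ FK; edges |F|=85/6, |K|=95/6
  updated: d(D,FK)=18, d(FK,L)=23, d(FK,N)=59/2, d(FK,R)=31/2, d(FK,V)=12, d(FK,X)=29
2. join N+R (d=14, Q=-216) ⇒ NR; edges |N|=71/10, |R|=69/10
  updated: d(D,NR)=-3/2, d(FK,NR)=31/2, d(L,NR)=49/2, d(NR,V)=45/2, d(NR,X)=33
3. join FK+NR (d=31/2, Q=-259/2) ⇒ FKNR; edges |FK|=131/16, |NR|=117/16
  updated: d(D,FKNR)=1/2, d(FKNR,L)=16, d(FKNR,V)=19/2, d(FKNR,X)=93/4
4. join D+X (d=1, Q=-279/4) ⇒ DX; edges |D|=-187/24, |X|=211/24
  updated: d(DX,FKNR)=91/8, d(DX,L)=13, d(DX,V)=19/2
5. join DX+FKNR (d=91/8, Q=-48) ⇒ DFKNRX; edges |DX|=79/16, |FKNR|=103/16
  updated: d(DFKNRX,L)=141/16, d(DFKNRX,V)=61/16
6. join DFKNRX+L (d=141/16, Q=-125/8) ⇒ DFKLNRX; edges |DFKNRX|=77/16, |L|=4
  updated: d(DFKLNRX,V)=-1
7. join DFKLNRX+V (d=-1) ⇒ DFKLNRVX; edges |DFKLNRX|=-1/2, |V|=-1/2
final tree: ((((D:-187/24,X:211/24):79/16,((F:85/6,K:95/6):131/16,(N:71/10,R:69/10):117/16):103/16):77/16,L:4):-1/2,V:-1/2)
total length: 1275/16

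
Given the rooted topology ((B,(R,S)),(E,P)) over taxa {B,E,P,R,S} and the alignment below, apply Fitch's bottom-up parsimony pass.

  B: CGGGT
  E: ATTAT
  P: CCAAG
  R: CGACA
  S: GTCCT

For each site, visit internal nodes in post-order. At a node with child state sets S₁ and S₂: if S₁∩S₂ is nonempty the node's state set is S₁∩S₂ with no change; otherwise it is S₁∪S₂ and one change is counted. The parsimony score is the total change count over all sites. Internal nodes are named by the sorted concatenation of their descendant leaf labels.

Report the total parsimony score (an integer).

site 0, node RS: R={C} ∪ S={G} → {C,G} (+1)
site 0, node BRS: B={C} ∩ RS={C,G} → {C} (+0)
site 0, node EP: E={A} ∪ P={C} → {A,C} (+1)
site 0, node BEPRS: BRS={C} ∩ EP={A,C} → {C} (+0)
site 1, node RS: R={G} ∪ S={T} → {G,T} (+1)
site 1, node BRS: B={G} ∩ RS={G,T} → {G} (+0)
site 1, node EP: E={T} ∪ P={C} → {C,T} (+1)
site 1, node BEPRS: BRS={G} ∪ EP={C,T} → {C,G,T} (+1)
site 2, node RS: R={A} ∪ S={C} → {A,C} (+1)
site 2, node BRS: B={G} ∪ RS={A,C} → {A,C,G} (+1)
site 2, node EP: E={T} ∪ P={A} → {A,T} (+1)
site 2, node BEPRS: BRS={A,C,G} ∩ EP={A,T} → {A} (+0)
site 3, node RS: R={C} ∩ S={C} → {C} (+0)
site 3, node BRS: B={G} ∪ RS={C} → {C,G} (+1)
site 3, node EP: E={A} ∩ P={A} → {A} (+0)
site 3, node BEPRS: BRS={C,G} ∪ EP={A} → {A,C,G} (+1)
site 4, node RS: R={A} ∪ S={T} → {A,T} (+1)
site 4, node BRS: B={T} ∩ RS={A,T} → {T} (+0)
site 4, node EP: E={T} ∪ P={G} → {G,T} (+1)
site 4, node BEPRS: BRS={T} ∩ EP={G,T} → {T} (+0)
per-site changes: [2, 3, 3, 2, 2]; total = 12

12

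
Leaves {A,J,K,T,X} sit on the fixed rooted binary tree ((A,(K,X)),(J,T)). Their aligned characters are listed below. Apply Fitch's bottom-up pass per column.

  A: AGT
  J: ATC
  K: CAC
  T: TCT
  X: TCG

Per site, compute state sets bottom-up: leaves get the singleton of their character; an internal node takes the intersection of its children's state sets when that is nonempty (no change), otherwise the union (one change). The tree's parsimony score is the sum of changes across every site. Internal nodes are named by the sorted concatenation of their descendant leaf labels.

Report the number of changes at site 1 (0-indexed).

3

site 0, node KX: K={C} ∪ X={T} → {C,T} (+1)
site 0, node AKX: A={A} ∪ KX={C,T} → {A,C,T} (+1)
site 0, node JT: J={A} ∪ T={T} → {A,T} (+1)
site 0, node AJKTX: AKX={A,C,T} ∩ JT={A,T} → {A,T} (+0)
site 1, node KX: K={A} ∪ X={C} → {A,C} (+1)
site 1, node AKX: A={G} ∪ KX={A,C} → {A,C,G} (+1)
site 1, node JT: J={T} ∪ T={C} → {C,T} (+1)
site 1, node AJKTX: AKX={A,C,G} ∩ JT={C,T} → {C} (+0)
site 2, node KX: K={C} ∪ X={G} → {C,G} (+1)
site 2, node AKX: A={T} ∪ KX={C,G} → {C,G,T} (+1)
site 2, node JT: J={C} ∪ T={T} → {C,T} (+1)
site 2, node AJKTX: AKX={C,G,T} ∩ JT={C,T} → {C,T} (+0)
per-site changes: [3, 3, 3]; total = 9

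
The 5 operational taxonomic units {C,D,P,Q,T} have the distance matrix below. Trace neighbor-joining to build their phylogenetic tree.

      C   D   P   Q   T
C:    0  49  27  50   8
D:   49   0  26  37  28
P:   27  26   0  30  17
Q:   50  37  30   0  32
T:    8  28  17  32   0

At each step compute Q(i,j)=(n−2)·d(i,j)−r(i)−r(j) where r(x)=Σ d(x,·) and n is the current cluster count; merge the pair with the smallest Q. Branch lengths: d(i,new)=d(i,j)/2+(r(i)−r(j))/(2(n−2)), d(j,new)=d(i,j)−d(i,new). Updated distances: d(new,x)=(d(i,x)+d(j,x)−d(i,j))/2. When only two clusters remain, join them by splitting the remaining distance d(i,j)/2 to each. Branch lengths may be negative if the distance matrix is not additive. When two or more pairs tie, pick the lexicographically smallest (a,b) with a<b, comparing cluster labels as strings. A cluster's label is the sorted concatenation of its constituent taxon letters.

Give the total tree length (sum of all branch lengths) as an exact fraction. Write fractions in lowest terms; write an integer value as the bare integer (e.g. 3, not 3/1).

step 1: merge (C,T) at d=8, Q=-195; branch lengths C→73/6, T→-25/6; new cluster CT
  updated: d(CT,D)=69/2, d(CT,P)=18, d(CT,Q)=37
step 2: merge (CT,P) at d=18, Q=-255/2; branch lengths CT→103/8, P→41/8; new cluster CPT
  updated: d(CPT,D)=85/4, d(CPT,Q)=49/2
step 3: merge (CPT,D) at d=85/4, Q=-331/4; branch lengths CPT→35/8, D→135/8; new cluster CDPT
  updated: d(CDPT,Q)=161/8
step 4: merge (CDPT,Q) at d=161/8; branch lengths CDPT→161/16, Q→161/16; new cluster CDPQT
final tree: ((((C:73/6,T:-25/6):103/8,P:41/8):35/8,D:135/8):161/16,Q:161/16)
total length: 539/8

539/8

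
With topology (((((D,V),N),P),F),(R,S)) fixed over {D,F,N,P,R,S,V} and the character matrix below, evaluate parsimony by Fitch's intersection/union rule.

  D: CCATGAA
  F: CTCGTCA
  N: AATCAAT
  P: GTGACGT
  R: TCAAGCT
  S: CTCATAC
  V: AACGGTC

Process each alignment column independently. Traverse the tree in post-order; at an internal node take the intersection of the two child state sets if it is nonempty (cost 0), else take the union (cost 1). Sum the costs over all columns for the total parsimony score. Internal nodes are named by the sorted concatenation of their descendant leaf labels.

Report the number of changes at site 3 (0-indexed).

site 0, node DV: D={C} ∪ V={A} → {A,C} (+1)
site 0, node DNV: DV={A,C} ∩ N={A} → {A} (+0)
site 0, node DNPV: DNV={A} ∪ P={G} → {A,G} (+1)
site 0, node DFNPV: DNPV={A,G} ∪ F={C} → {A,C,G} (+1)
site 0, node RS: R={T} ∪ S={C} → {C,T} (+1)
site 0, node DFNPRSV: DFNPV={A,C,G} ∩ RS={C,T} → {C} (+0)
site 1, node DV: D={C} ∪ V={A} → {A,C} (+1)
site 1, node DNV: DV={A,C} ∩ N={A} → {A} (+0)
site 1, node DNPV: DNV={A} ∪ P={T} → {A,T} (+1)
site 1, node DFNPV: DNPV={A,T} ∩ F={T} → {T} (+0)
site 1, node RS: R={C} ∪ S={T} → {C,T} (+1)
site 1, node DFNPRSV: DFNPV={T} ∩ RS={C,T} → {T} (+0)
site 2, node DV: D={A} ∪ V={C} → {A,C} (+1)
site 2, node DNV: DV={A,C} ∪ N={T} → {A,C,T} (+1)
site 2, node DNPV: DNV={A,C,T} ∪ P={G} → {A,C,G,T} (+1)
site 2, node DFNPV: DNPV={A,C,G,T} ∩ F={C} → {C} (+0)
site 2, node RS: R={A} ∪ S={C} → {A,C} (+1)
site 2, node DFNPRSV: DFNPV={C} ∩ RS={A,C} → {C} (+0)
site 3, node DV: D={T} ∪ V={G} → {G,T} (+1)
site 3, node DNV: DV={G,T} ∪ N={C} → {C,G,T} (+1)
site 3, node DNPV: DNV={C,G,T} ∪ P={A} → {A,C,G,T} (+1)
site 3, node DFNPV: DNPV={A,C,G,T} ∩ F={G} → {G} (+0)
site 3, node RS: R={A} ∩ S={A} → {A} (+0)
site 3, node DFNPRSV: DFNPV={G} ∪ RS={A} → {A,G} (+1)
site 4, node DV: D={G} ∩ V={G} → {G} (+0)
site 4, node DNV: DV={G} ∪ N={A} → {A,G} (+1)
site 4, node DNPV: DNV={A,G} ∪ P={C} → {A,C,G} (+1)
site 4, node DFNPV: DNPV={A,C,G} ∪ F={T} → {A,C,G,T} (+1)
site 4, node RS: R={G} ∪ S={T} → {G,T} (+1)
site 4, node DFNPRSV: DFNPV={A,C,G,T} ∩ RS={G,T} → {G,T} (+0)
site 5, node DV: D={A} ∪ V={T} → {A,T} (+1)
site 5, node DNV: DV={A,T} ∩ N={A} → {A} (+0)
site 5, node DNPV: DNV={A} ∪ P={G} → {A,G} (+1)
site 5, node DFNPV: DNPV={A,G} ∪ F={C} → {A,C,G} (+1)
site 5, node RS: R={C} ∪ S={A} → {A,C} (+1)
site 5, node DFNPRSV: DFNPV={A,C,G} ∩ RS={A,C} → {A,C} (+0)
site 6, node DV: D={A} ∪ V={C} → {A,C} (+1)
site 6, node DNV: DV={A,C} ∪ N={T} → {A,C,T} (+1)
site 6, node DNPV: DNV={A,C,T} ∩ P={T} → {T} (+0)
site 6, node DFNPV: DNPV={T} ∪ F={A} → {A,T} (+1)
site 6, node RS: R={T} ∪ S={C} → {C,T} (+1)
site 6, node DFNPRSV: DFNPV={A,T} ∩ RS={C,T} → {T} (+0)
per-site changes: [4, 3, 4, 4, 4, 4, 4]; total = 27

4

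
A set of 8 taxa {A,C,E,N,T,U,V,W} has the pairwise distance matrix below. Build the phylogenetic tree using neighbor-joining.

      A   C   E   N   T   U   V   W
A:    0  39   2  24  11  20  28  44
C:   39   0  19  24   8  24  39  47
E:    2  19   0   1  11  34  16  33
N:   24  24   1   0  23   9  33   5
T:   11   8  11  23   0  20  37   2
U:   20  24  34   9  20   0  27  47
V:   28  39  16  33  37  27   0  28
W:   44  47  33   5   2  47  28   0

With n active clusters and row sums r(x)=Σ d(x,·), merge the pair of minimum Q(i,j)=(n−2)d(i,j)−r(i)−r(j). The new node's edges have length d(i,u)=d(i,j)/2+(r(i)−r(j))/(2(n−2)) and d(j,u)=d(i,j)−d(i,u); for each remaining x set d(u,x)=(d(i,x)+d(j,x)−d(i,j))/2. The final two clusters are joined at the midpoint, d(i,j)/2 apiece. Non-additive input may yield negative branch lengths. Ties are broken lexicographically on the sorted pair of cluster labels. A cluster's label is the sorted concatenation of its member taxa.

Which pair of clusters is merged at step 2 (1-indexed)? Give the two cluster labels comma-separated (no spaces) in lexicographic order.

step 1: merge (T,W) at d=2, Q=-306; branch lengths T→-41/6, W→53/6; new cluster TW
  updated: d(A,TW)=53/2, d(C,TW)=53/2, d(E,TW)=21, d(N,TW)=13, d(TW,U)=65/2, d(TW,V)=63/2
step 2: merge (A,E) at d=2, Q=-445/2; branch lengths A→113/20, E→-73/20; new cluster AE
  updated: d(AE,C)=28, d(AE,N)=23/2, d(AE,TW)=91/4, d(AE,U)=26, d(AE,V)=21
step 3: merge (AE,V) at d=21, Q=-707/4; branch lengths AE→167/32, V→505/32; new cluster AEV
  updated: d(AEV,C)=23, d(AEV,N)=47/4, d(AEV,TW)=133/8, d(AEV,U)=16
step 4: merge (N,U) at d=9, Q=-449/4; branch lengths N→13/24, U→203/24; new cluster NU
  updated: d(AEV,NU)=75/8, d(C,NU)=39/2, d(NU,TW)=73/4
step 5: merge (AEV,NU) at d=75/8, Q=-619/8; branch lengths AEV→165/32, NU→135/32; new cluster AENUV
  updated: d(AENUV,C)=265/16, d(AENUV,TW)=51/4
step 6: merge (AENUV,C) at d=265/16, Q=-893/16; branch lengths AENUV→45/32, C→485/32; new cluster ACENUV
  updated: d(ACENUV,TW)=363/32
step 7: merge (ACENUV,TW) at d=363/32; branch lengths ACENUV→363/64, TW→363/64; new cluster ACENTUVW
final tree: (((((A:113/20,E:-73/20):167/32,V:505/32):165/32,(N:13/24,U:203/24):135/32):45/32,C:485/32):363/64,(T:-41/6,W:53/6):363/64)
total length: 2281/32

A,E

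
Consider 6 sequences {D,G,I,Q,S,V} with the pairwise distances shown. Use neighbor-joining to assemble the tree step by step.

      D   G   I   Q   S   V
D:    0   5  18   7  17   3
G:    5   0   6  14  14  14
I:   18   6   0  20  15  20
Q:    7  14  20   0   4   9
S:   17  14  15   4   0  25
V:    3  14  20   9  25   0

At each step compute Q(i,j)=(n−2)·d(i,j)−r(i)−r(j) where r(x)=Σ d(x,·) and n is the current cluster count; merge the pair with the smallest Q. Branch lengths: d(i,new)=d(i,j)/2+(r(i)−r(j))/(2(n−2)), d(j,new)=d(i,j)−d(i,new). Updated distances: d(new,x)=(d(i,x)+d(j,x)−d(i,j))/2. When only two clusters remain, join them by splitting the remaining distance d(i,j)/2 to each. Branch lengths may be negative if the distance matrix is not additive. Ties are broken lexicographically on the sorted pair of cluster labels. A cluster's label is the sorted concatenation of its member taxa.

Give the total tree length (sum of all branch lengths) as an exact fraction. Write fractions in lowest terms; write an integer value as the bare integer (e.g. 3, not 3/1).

115/4

1. join Q+S (d=4, Q=-113) ⇒ QS; edges |Q|=-5/8, |S|=37/8
  updated: d(D,QS)=10, d(G,QS)=12, d(I,QS)=31/2, d(QS,V)=15
2. join D+V (d=3, Q=-79) ⇒ DV; edges |D|=-7/6, |V|=25/6
  updated: d(DV,G)=8, d(DV,I)=35/2, d(DV,QS)=11
3. join DV+QS (d=11, Q=-53) ⇒ DQSV; edges |DV|=5, |QS|=6
  updated: d(DQSV,G)=9/2, d(DQSV,I)=11
4. join DQSV+G (d=9/2, Q=-43/2) ⇒ DGQSV; edges |DQSV|=19/4, |G|=-1/4
  updated: d(DGQSV,I)=25/4
5. join DGQSV+I (d=25/4) ⇒ DGIQSV; edges |DGQSV|=25/8, |I|=25/8
final tree: ((((D:-7/6,V:25/6):5,(Q:-5/8,S:37/8):6):19/4,G:-1/4):25/8,I:25/8)
total length: 115/4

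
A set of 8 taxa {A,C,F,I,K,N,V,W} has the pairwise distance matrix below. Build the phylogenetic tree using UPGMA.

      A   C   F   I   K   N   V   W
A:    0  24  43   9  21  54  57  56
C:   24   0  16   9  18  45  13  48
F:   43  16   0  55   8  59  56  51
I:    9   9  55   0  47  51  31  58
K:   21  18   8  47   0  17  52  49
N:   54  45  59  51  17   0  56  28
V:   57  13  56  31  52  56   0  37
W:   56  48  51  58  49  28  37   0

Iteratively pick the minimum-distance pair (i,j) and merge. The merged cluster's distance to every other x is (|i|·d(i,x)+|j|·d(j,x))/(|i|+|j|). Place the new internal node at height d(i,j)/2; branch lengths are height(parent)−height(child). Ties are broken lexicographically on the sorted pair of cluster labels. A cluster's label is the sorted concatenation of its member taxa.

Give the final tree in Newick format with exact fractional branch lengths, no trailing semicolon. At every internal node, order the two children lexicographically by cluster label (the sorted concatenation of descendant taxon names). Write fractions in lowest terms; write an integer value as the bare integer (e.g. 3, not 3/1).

1. join F+K (d=8) ⇒ FK; edges |F|=4, |K|=4
  updated: d(A,FK)=32, d(C,FK)=17, d(FK,I)=51, d(FK,N)=38, d(FK,V)=54, d(FK,W)=50
2. join A+I (d=9) ⇒ AI; edges |A|=9/2, |I|=9/2
  updated: d(AI,C)=33/2, d(AI,FK)=83/2, d(AI,N)=105/2, d(AI,V)=44, d(AI,W)=57
3. join C+V (d=13) ⇒ CV; edges |C|=13/2, |V|=13/2
  updated: d(AI,CV)=121/4, d(CV,FK)=71/2, d(CV,N)=101/2, d(CV,W)=85/2
4. join N+W (d=28) ⇒ NW; edges |N|=14, |W|=14
  updated: d(AI,NW)=219/4, d(CV,NW)=93/2, d(FK,NW)=44
5. join AI+CV (d=121/4) ⇒ ACIV; edges |AI|=85/8, |CV|=69/8
  updated: d(ACIV,FK)=77/2, d(ACIV,NW)=405/8
6. join ACIV+FK (d=77/2) ⇒ ACFIKV; edges |ACIV|=33/8, |FK|=61/4
  updated: d(ACFIKV,NW)=581/12
7. join ACFIKV+NW (d=581/12) ⇒ ACFIKNVW; edges |ACFIKV|=119/24, |NW|=245/24
final tree: ((((A:9/2,I:9/2):85/8,(C:13/2,V:13/2):69/8):33/8,(F:4,K:4):61/4):119/24,(N:14,W:14):245/24)
total length: 2683/24

((((A:9/2,I:9/2):85/8,(C:13/2,V:13/2):69/8):33/8,(F:4,K:4):61/4):119/24,(N:14,W:14):245/24)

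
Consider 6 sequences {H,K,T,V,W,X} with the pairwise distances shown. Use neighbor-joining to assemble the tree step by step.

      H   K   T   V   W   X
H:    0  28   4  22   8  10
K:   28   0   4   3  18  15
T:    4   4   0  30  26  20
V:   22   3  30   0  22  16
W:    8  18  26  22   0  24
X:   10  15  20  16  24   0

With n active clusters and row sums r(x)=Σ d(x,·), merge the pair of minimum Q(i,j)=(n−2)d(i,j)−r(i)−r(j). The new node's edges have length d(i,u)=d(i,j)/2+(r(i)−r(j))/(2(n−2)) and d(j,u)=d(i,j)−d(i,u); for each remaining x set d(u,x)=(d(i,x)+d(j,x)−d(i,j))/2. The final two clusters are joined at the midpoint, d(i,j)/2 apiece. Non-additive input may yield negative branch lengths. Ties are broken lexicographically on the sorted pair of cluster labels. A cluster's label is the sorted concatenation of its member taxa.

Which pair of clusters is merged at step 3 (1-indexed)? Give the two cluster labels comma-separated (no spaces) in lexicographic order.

HT,W

iteration 1: select K,V (d=3, Q=-149); attach at lengths (-13/8, 37/8); label the merged cluster KV
  updated: d(H,KV)=47/2, d(KV,T)=31/2, d(KV,W)=37/2, d(KV,X)=14
iteration 2: select H,T (d=4, Q=-99); attach at lengths (-4/3, 16/3); label the merged cluster HT
  updated: d(HT,KV)=35/2, d(HT,W)=15, d(HT,X)=13
iteration 3: select HT,W (d=15, Q=-73); attach at lengths (9/2, 21/2); label the merged cluster HTW
  updated: d(HTW,KV)=21/2, d(HTW,X)=11
iteration 4: select HTW,KV (d=21/2, Q=-71/2); attach at lengths (15/4, 27/4); label the merged cluster HKTVW
  updated: d(HKTVW,X)=29/4
iteration 5: select HKTVW,X (d=29/4); attach at lengths (29/8, 29/8); label the merged cluster HKTVWX
final tree: ((((H:-4/3,T:16/3):9/2,W:21/2):15/4,(K:-13/8,V:37/8):27/4):29/8,X:29/8)
total length: 159/4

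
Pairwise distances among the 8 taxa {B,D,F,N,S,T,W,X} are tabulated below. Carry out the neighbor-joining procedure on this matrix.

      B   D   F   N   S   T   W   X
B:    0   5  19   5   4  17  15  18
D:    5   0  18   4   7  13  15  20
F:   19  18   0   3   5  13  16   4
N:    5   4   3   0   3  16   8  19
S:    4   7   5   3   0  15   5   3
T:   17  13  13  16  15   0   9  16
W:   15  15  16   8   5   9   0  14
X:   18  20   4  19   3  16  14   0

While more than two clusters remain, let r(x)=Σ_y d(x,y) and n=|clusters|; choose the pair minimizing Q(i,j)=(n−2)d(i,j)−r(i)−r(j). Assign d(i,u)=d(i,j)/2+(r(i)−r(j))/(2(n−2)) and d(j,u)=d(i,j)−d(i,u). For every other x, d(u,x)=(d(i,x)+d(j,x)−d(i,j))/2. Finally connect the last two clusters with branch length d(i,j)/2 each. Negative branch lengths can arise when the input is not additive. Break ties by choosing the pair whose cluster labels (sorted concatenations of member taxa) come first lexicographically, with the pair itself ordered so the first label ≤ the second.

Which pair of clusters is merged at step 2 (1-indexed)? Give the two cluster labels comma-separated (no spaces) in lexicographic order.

step 1: merge (F,X) at d=4, Q=-148; branch lengths F→2/3, X→10/3; new cluster FX
  updated: d(B,FX)=33/2, d(D,FX)=17, d(FX,N)=9, d(FX,S)=2, d(FX,T)=25/2, d(FX,W)=13
step 2: merge (T,W) at d=9, Q=-205/2; branch lengths T→25/4, W→11/4; new cluster TW
  updated: d(B,TW)=23/2, d(D,TW)=19/2, d(FX,TW)=33/4, d(N,TW)=15/2, d(S,TW)=11/2
step 3: merge (FX,S) at d=2, Q=-265/4; branch lengths FX→157/32, S→-93/32; new cluster FSX
  updated: d(B,FSX)=37/4, d(D,FSX)=11, d(FSX,N)=5, d(FSX,TW)=47/8
step 4: merge (FSX,TW) at d=47/8, Q=-383/8; branch lengths FSX→115/48, TW→167/48; new cluster FSTWX
  updated: d(B,FSTWX)=119/16, d(D,FSTWX)=117/16, d(FSTWX,N)=53/16
step 5: merge (B,D) at d=5, Q=-95/4; branch lengths B→89/32, D→71/32; new cluster BD
  updated: d(BD,FSTWX)=39/8, d(BD,N)=2
step 6: merge (BD,FSTWX) at d=39/8, Q=-163/16; branch lengths BD→57/32, FSTWX→99/32; new cluster BDFSTWX
  updated: d(BDFSTWX,N)=7/32
step 7: merge (BDFSTWX,N) at d=7/32; branch lengths BDFSTWX→7/64, N→7/64; new cluster BDFNSTWX
final tree: (((B:89/32,D:71/32):57/32,(((F:2/3,X:10/3):157/32,S:-93/32):115/48,(T:25/4,W:11/4):167/48):99/32):7/64,N:7/64)
total length: 991/32

T,W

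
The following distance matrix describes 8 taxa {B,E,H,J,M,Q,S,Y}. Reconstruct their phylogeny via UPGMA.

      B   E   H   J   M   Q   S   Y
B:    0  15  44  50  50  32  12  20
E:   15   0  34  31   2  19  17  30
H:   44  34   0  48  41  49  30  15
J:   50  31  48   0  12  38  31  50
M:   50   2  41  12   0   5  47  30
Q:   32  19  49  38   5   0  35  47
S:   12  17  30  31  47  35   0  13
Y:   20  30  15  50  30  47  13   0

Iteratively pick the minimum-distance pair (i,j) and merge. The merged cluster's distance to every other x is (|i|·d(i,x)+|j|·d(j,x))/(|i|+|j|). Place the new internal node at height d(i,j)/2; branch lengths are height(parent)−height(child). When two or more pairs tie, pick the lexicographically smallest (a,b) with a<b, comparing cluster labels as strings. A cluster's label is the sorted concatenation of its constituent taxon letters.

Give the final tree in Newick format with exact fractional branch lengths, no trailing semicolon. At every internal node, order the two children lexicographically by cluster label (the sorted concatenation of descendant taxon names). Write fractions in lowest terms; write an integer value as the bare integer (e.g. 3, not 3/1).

(((B:6,S:6):59/8,(H:15/2,Y:15/2):47/8):89/16,(((E:1,M:1):5,Q:6):15/2,J:27/2):87/16)

step 1: merge (E,M) at d=2; branch lengths E→1, M→1; new cluster EM
  updated: d(B,EM)=65/2, d(EM,H)=75/2, d(EM,J)=43/2, d(EM,Q)=12, d(EM,S)=32, d(EM,Y)=30
step 2: merge (B,S) at d=12; branch lengths B→6, S→6; new cluster BS
  updated: d(BS,EM)=129/4, d(BS,H)=37, d(BS,J)=81/2, d(BS,Q)=67/2, d(BS,Y)=33/2
step 3: merge (EM,Q) at d=12; branch lengths EM→5, Q→6; new cluster EMQ
  updated: d(BS,EMQ)=98/3, d(EMQ,H)=124/3, d(EMQ,J)=27, d(EMQ,Y)=107/3
step 4: merge (H,Y) at d=15; branch lengths H→15/2, Y→15/2; new cluster HY
  updated: d(BS,HY)=107/4, d(EMQ,HY)=77/2, d(HY,J)=49
step 5: merge (BS,HY) at d=107/4; branch lengths BS→59/8, HY→47/8; new cluster BHSY
  updated: d(BHSY,EMQ)=427/12, d(BHSY,J)=179/4
step 6: merge (EMQ,J) at d=27; branch lengths EMQ→15/2, J→27/2; new cluster EJMQ
  updated: d(BHSY,EJMQ)=303/8
step 7: merge (BHSY,EJMQ) at d=303/8; branch lengths BHSY→89/16, EJMQ→87/16; new cluster BEHJMQSY
final tree: (((B:6,S:6):59/8,(H:15/2,Y:15/2):47/8):89/16,(((E:1,M:1):5,Q:6):15/2,J:27/2):87/16)
total length: 341/4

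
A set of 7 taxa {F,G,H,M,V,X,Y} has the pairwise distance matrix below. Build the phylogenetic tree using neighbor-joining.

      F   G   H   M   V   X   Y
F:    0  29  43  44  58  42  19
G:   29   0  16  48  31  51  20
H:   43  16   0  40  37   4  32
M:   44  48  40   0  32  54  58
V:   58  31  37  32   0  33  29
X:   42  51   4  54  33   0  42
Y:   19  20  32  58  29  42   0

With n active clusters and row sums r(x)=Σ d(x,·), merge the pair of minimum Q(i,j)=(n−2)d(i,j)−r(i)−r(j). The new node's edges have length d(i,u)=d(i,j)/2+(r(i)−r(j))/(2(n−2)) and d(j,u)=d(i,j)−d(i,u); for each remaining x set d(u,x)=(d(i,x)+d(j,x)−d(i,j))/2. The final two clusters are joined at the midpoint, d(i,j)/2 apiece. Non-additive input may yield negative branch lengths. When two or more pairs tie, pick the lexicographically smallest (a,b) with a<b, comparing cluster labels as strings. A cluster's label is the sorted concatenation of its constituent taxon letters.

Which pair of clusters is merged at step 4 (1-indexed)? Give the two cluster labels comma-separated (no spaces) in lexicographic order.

F,Y

step 1: merge (H,X) at d=4, Q=-378; branch lengths H→-17/5, X→37/5; new cluster HX
  updated: d(F,HX)=81/2, d(G,HX)=63/2, d(HX,M)=45, d(HX,V)=33, d(HX,Y)=35
step 2: merge (M,V) at d=32, Q=-282; branch lengths M→43/2, V→21/2; new cluster MV
  updated: d(F,MV)=35, d(G,MV)=47/2, d(HX,MV)=23, d(MV,Y)=55/2
step 3: merge (HX,MV) at d=23, Q=-170; branch lengths HX→15, MV→8; new cluster HMVX
  updated: d(F,HMVX)=105/4, d(G,HMVX)=16, d(HMVX,Y)=79/4
step 4: merge (F,Y) at d=19, Q=-95; branch lengths F→107/8, Y→45/8; new cluster FY
  updated: d(FY,G)=15, d(FY,HMVX)=27/2
step 5: merge (FY,G) at d=15, Q=-89/2; branch lengths FY→25/4, G→35/4; new cluster FGY
  updated: d(FGY,HMVX)=29/4
step 6: merge (FGY,HMVX) at d=29/4; branch lengths FGY→29/8, HMVX→29/8; new cluster FGHMVXY
final tree: (((F:107/8,Y:45/8):25/4,G:35/4):29/8,((H:-17/5,X:37/5):15,(M:43/2,V:21/2):8):29/8)
total length: 401/4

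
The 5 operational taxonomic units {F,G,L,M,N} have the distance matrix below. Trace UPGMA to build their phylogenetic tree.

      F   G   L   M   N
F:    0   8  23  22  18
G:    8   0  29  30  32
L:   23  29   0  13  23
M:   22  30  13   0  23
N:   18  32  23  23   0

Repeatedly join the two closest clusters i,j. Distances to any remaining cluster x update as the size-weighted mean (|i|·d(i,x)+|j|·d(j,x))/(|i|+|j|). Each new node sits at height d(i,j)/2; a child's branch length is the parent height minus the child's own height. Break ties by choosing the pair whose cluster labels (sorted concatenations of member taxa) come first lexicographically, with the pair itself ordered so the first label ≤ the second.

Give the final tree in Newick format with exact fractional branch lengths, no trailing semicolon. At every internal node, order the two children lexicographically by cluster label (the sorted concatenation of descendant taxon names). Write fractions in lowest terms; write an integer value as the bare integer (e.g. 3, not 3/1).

step 1: merge (F,G) at d=8; branch lengths F→4, G→4; new cluster FG
  updated: d(FG,L)=26, d(FG,M)=26, d(FG,N)=25
step 2: merge (L,M) at d=13; branch lengths L→13/2, M→13/2; new cluster LM
  updated: d(FG,LM)=26, d(LM,N)=23
step 3: merge (LM,N) at d=23; branch lengths LM→5, N→23/2; new cluster LMN
  updated: d(FG,LMN)=77/3
step 4: merge (FG,LMN) at d=77/3; branch lengths FG→53/6, LMN→4/3; new cluster FGLMN
final tree: ((F:4,G:4):53/6,((L:13/2,M:13/2):5,N:23/2):4/3)
total length: 143/3

((F:4,G:4):53/6,((L:13/2,M:13/2):5,N:23/2):4/3)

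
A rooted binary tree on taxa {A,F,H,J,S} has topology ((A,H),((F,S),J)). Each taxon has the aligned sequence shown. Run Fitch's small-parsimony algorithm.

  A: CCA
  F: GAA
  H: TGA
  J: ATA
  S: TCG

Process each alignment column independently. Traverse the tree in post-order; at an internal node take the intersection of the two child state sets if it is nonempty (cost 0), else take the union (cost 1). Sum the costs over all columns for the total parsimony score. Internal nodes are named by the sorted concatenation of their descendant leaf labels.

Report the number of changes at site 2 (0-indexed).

1

AH@0: {C} ∪ {T} = {C,T} (union, +1)
FS@0: {G} ∪ {T} = {G,T} (union, +1)
FJS@0: {G,T} ∪ {A} = {A,G,T} (union, +1)
AFHJS@0: {C,T} ∩ {A,G,T} = {T} (intersection, +0)
AH@1: {C} ∪ {G} = {C,G} (union, +1)
FS@1: {A} ∪ {C} = {A,C} (union, +1)
FJS@1: {A,C} ∪ {T} = {A,C,T} (union, +1)
AFHJS@1: {C,G} ∩ {A,C,T} = {C} (intersection, +0)
AH@2: {A} ∩ {A} = {A} (intersection, +0)
FS@2: {A} ∪ {G} = {A,G} (union, +1)
FJS@2: {A,G} ∩ {A} = {A} (intersection, +0)
AFHJS@2: {A} ∩ {A} = {A} (intersection, +0)
per-site changes: [3, 3, 1]; total = 7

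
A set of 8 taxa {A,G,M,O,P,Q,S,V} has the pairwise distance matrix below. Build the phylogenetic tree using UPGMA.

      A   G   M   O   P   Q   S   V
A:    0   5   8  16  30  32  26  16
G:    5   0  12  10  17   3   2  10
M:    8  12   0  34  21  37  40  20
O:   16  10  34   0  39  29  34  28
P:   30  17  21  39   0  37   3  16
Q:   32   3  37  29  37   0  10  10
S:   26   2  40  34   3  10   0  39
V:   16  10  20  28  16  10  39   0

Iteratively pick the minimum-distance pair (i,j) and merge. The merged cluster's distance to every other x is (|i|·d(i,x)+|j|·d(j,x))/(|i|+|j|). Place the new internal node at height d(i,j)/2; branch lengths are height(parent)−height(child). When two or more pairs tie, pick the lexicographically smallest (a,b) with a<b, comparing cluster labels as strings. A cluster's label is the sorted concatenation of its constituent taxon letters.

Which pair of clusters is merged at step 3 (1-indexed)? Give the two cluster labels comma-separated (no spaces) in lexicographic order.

A,M

iteration 1: select G,S (d=2); attach at lengths (1, 1); label the merged cluster GS
  updated: d(A,GS)=31/2, d(GS,M)=26, d(GS,O)=22, d(GS,P)=10, d(GS,Q)=13/2, d(GS,V)=49/2
iteration 2: select GS,Q (d=13/2); attach at lengths (9/4, 13/4); label the merged cluster GQS
  updated: d(A,GQS)=21, d(GQS,M)=89/3, d(GQS,O)=73/3, d(GQS,P)=19, d(GQS,V)=59/3
iteration 3: select A,M (d=8); attach at lengths (4, 4); label the merged cluster AM
  updated: d(AM,GQS)=76/3, d(AM,O)=25, d(AM,P)=51/2, d(AM,V)=18
iteration 4: select P,V (d=16); attach at lengths (8, 8); label the merged cluster PV
  updated: d(AM,PV)=87/4, d(GQS,PV)=58/3, d(O,PV)=67/2
iteration 5: select GQS,PV (d=58/3); attach at lengths (77/12, 5/3); label the merged cluster GPQSV
  updated: d(AM,GPQSV)=239/10, d(GPQSV,O)=28
iteration 6: select AM,GPQSV (d=239/10); attach at lengths (159/20, 137/60); label the merged cluster AGMPQSV
  updated: d(AGMPQSV,O)=190/7
iteration 7: select AGMPQSV,O (d=190/7); attach at lengths (227/140, 95/7); label the merged cluster AGMOPQSV
final tree: (((A:4,M:4):159/20,(((G:1,S:1):9/4,Q:13/4):77/12,(P:8,V:8):5/3):137/60):227/140,O:95/7)
total length: 6826/105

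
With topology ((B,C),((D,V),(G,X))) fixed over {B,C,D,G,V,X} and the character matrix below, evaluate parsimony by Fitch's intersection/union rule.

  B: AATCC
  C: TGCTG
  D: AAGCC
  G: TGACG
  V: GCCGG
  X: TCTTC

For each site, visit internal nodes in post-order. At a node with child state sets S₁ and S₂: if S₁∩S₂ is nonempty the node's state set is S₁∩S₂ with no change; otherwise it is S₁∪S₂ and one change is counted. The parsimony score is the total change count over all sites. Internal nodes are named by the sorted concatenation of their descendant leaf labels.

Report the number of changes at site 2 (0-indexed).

BC@0: {A} ∪ {T} = {A,T} (union, +1)
DV@0: {A} ∪ {G} = {A,G} (union, +1)
GX@0: {T} ∩ {T} = {T} (intersection, +0)
DGVX@0: {A,G} ∪ {T} = {A,G,T} (union, +1)
BCDGVX@0: {A,T} ∩ {A,G,T} = {A,T} (intersection, +0)
BC@1: {A} ∪ {G} = {A,G} (union, +1)
DV@1: {A} ∪ {C} = {A,C} (union, +1)
GX@1: {G} ∪ {C} = {C,G} (union, +1)
DGVX@1: {A,C} ∩ {C,G} = {C} (intersection, +0)
BCDGVX@1: {A,G} ∪ {C} = {A,C,G} (union, +1)
BC@2: {T} ∪ {C} = {C,T} (union, +1)
DV@2: {G} ∪ {C} = {C,G} (union, +1)
GX@2: {A} ∪ {T} = {A,T} (union, +1)
DGVX@2: {C,G} ∪ {A,T} = {A,C,G,T} (union, +1)
BCDGVX@2: {C,T} ∩ {A,C,G,T} = {C,T} (intersection, +0)
BC@3: {C} ∪ {T} = {C,T} (union, +1)
DV@3: {C} ∪ {G} = {C,G} (union, +1)
GX@3: {C} ∪ {T} = {C,T} (union, +1)
DGVX@3: {C,G} ∩ {C,T} = {C} (intersection, +0)
BCDGVX@3: {C,T} ∩ {C} = {C} (intersection, +0)
BC@4: {C} ∪ {G} = {C,G} (union, +1)
DV@4: {C} ∪ {G} = {C,G} (union, +1)
GX@4: {G} ∪ {C} = {C,G} (union, +1)
DGVX@4: {C,G} ∩ {C,G} = {C,G} (intersection, +0)
BCDGVX@4: {C,G} ∩ {C,G} = {C,G} (intersection, +0)
per-site changes: [3, 4, 4, 3, 3]; total = 17

4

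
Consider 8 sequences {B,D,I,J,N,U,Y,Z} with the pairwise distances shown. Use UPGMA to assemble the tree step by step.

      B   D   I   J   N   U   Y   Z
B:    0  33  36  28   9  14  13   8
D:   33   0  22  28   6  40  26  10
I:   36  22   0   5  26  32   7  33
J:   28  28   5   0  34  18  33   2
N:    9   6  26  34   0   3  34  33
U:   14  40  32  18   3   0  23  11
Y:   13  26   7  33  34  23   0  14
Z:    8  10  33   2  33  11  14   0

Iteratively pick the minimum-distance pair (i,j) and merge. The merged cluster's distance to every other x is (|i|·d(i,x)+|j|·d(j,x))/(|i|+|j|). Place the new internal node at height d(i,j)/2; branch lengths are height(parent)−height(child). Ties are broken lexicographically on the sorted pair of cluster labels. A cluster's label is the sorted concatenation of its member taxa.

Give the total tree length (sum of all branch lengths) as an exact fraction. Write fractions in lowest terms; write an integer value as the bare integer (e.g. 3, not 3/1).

172/3

1. join J+Z (d=2) ⇒ JZ; edges |J|=1, |Z|=1
  updated: d(B,JZ)=18, d(D,JZ)=19, d(I,JZ)=19, d(JZ,N)=67/2, d(JZ,U)=29/2, d(JZ,Y)=47/2
2. join N+U (d=3) ⇒ NU; edges |N|=3/2, |U|=3/2
  updated: d(B,NU)=23/2, d(D,NU)=23, d(I,NU)=29, d(JZ,NU)=24, d(NU,Y)=57/2
3. join I+Y (d=7) ⇒ IY; edges |I|=7/2, |Y|=7/2
  updated: d(B,IY)=49/2, d(D,IY)=24, d(IY,JZ)=85/4, d(IY,NU)=115/4
4. join B+NU (d=23/2) ⇒ BNU; edges |B|=23/4, |NU|=17/4
  updated: d(BNU,D)=79/3, d(BNU,IY)=82/3, d(BNU,JZ)=22
5. join D+JZ (d=19) ⇒ DJZ; edges |D|=19/2, |JZ|=17/2
  updated: d(BNU,DJZ)=211/9, d(DJZ,IY)=133/6
6. join DJZ+IY (d=133/6) ⇒ DIJYZ; edges |DJZ|=19/12, |IY|=91/12
  updated: d(BNU,DIJYZ)=25
7. join BNU+DIJYZ (d=25) ⇒ BDIJNUYZ; edges |BNU|=27/4, |DIJYZ|=17/12
final tree: ((B:23/4,(N:3/2,U:3/2):17/4):27/4,((D:19/2,(J:1,Z:1):17/2):19/12,(I:7/2,Y:7/2):91/12):17/12)
total length: 172/3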